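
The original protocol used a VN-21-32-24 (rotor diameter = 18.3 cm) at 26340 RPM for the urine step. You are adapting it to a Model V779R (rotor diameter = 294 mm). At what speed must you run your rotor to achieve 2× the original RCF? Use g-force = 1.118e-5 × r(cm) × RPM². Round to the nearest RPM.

29389 RPM

Original rotor: r = 18.3 / 2 = 9.15 cm
RCF_original = 1.118 × 10⁻⁵ × 9.15 × (26340)² = 1.118 × 10⁻⁵ × 9.15 × 693,795,600 ≈ 70,973.2 × g
Target RCF = 2 × 70,973.2 ≈ 141,946.4 × g
Your rotor: r = 294 mm / 2 = 147 mm = 14.7 cm
141,946.4 = 1.118 × 10⁻⁵ × 14.7 × N²
N² = 141,946.4 / (16.4346 × 10⁻⁵) = 863,704,623
N ≈ √863,704,623 ≈ 29,388.9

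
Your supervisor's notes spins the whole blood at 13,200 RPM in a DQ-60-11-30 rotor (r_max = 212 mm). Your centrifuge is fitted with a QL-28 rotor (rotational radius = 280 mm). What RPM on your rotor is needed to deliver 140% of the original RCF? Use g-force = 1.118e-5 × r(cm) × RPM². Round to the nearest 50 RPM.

≈ 13600 RPM

Original rotor: r = 212 mm = 21.2 cm
RCF_original = 1.118 × 10⁻⁵ × 21.2 × (13200)² = 1.118 × 10⁻⁵ × 21.2 × 174,240,000 ≈ 41,297.7 × g
Target RCF = 1.4 × 41,297.7 ≈ 57,816.8 × g
Your rotor: r = 280 mm = 28.0 cm
57,816.8 = 1.118 × 10⁻⁵ × 28 × N²
N² = 57,816.8 / (31.304 × 10⁻⁵) = 184,694,608
N ≈ √184,694,608 ≈ 13,590.2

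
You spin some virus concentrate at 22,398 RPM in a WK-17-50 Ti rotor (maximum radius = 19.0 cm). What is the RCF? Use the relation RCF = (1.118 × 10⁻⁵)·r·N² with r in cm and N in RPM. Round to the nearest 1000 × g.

RCF ≈ 107000 ×g

RCF = 1.118 × 10⁻⁵ × r × N²
RCF = 1.118 × 10⁻⁵ × 19 × (22398)² = 1.118 × 10⁻⁵ × 19 × 501,670,404 ≈ 106,564.8 × g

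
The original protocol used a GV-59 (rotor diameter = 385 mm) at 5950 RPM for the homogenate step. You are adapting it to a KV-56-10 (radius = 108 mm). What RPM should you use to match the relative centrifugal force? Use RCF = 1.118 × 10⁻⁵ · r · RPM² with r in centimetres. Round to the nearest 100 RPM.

Original rotor: r = 385 mm / 2 = 192.5 mm = 19.25 cm
RCF_original = 1.118 × 10⁻⁵ × 19.25 × (5950)² = 1.118 × 10⁻⁵ × 19.25 × 35,402,500 ≈ 7,619.1 × g
Your rotor: r = 108 mm = 10.8 cm
7,619.1 = 1.118 × 10⁻⁵ × 10.8 × N²
N² = 7,619.1 / (12.0744 × 10⁻⁵) = 63,101,272
N ≈ √63,101,272 ≈ 7,943.6

7900 RPM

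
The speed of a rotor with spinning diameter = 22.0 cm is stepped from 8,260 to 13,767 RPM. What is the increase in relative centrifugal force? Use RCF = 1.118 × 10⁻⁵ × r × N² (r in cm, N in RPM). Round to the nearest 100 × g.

14900 g

r = 22.0 / 2 = 11 cm
RCF₁ = 1.118 × 10⁻⁵ × 11 × (8260)² = 1.118 × 10⁻⁵ × 11 × 68,227,600 ≈ 8,390.6 × g
RCF₂ = 1.118 × 10⁻⁵ × 11 × (13767)² = 1.118 × 10⁻⁵ × 11 × 189,530,289 ≈ 23,308.4 × g
Increase = 23,308.4 − 8,390.6 = 14,917.8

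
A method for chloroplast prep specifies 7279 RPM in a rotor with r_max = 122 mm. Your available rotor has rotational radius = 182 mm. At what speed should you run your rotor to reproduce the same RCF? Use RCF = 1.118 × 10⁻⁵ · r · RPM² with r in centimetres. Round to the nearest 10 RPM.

Original rotor: r = 122 mm = 12.2 cm
RCF = 1.118 × 10⁻⁵ × r × N²
RCF_original = 1.118 × 10⁻⁵ × 12.2 × (7279)² = 1.118 × 10⁻⁵ × 12.2 × 52,983,841 ≈ 7,226.8 × g
Your rotor: r = 182 mm = 18.2 cm
7,226.8 = 1.118 × 10⁻⁵ × 18.2 × N²
N² = 7,226.8 / (20.3476 × 10⁻⁵) = 35,516,719
N ≈ √35,516,719 ≈ 5,959.6

5960 RPM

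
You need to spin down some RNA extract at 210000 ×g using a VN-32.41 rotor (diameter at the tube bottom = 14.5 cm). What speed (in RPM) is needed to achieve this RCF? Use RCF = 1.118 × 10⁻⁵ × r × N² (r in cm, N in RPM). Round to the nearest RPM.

r = 14.5 / 2 = 7.25 cm
210,000 = 1.118 × 10⁻⁵ × 7.25 × N²
N² = 210,000 / (8.1055 × 10⁻⁵) = 2,590,833,385
N ≈ √2,590,833,385 ≈ 50,900.2

50900 RPM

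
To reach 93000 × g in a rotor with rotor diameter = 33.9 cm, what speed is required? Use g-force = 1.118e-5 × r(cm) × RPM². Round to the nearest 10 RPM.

r = 33.9 / 2 = 16.95 cm
93,000 = 1.118 × 10⁻⁵ × 16.95 × N²
N² = 93,000 / (18.9501 × 10⁻⁵) = 490,762,582
N ≈ √490,762,582 ≈ 22,153.2

N ≈ 22150 RPM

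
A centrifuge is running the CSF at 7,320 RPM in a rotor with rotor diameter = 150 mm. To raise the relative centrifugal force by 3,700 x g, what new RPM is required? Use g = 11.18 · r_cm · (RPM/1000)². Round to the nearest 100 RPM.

≈ 9900 RPM

r = 150 mm / 2 = 75 mm = 7.5 cm
Current RCF = 11.18 × 7.5 × (7.32)² = 11.18 × 7.5 × 53.5824 ≈ 4,492.9 × g
Target RCF = 4,492.9 + 3,700 = 8,192.9 × g
(N/1000)² = 8,192.9 / 83.85 = 97.709
N = 1000 × √97.709 ≈ 9,884.8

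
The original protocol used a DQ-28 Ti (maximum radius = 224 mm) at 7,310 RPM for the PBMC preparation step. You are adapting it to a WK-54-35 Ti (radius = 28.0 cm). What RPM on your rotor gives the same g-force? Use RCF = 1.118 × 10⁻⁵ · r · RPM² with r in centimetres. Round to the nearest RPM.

≈ 6538 RPM

Original rotor: r = 224 mm = 22.4 cm
RCF_original = 1.118 × 10⁻⁵ × 22.4 × (7310)² = 1.118 × 10⁻⁵ × 22.4 × 53,436,100 ≈ 13,382.1 × g
13,382.1 = 1.118 × 10⁻⁵ × 28 × N²
N² = 13,382.1 / (31.304 × 10⁻⁵) = 42,748,850
N ≈ √42,748,850 ≈ 6,538.3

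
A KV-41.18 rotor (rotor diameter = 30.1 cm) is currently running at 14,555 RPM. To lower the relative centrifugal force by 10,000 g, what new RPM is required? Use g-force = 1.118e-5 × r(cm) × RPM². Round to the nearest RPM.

12346 RPM

r = 30.1 / 2 = 15.05 cm
Current RCF = 1.118 × 10⁻⁵ × 15.05 × (14555)² = 1.118 × 10⁻⁵ × 15.05 × 211,848,025 ≈ 35,645.3 × g
Target RCF = 35,645.3 − 10,000 = 25,645.3 × g
N² = 25,645.3 / (16.8259 × 10⁻⁵) = 152,415,621
N ≈ √152,415,621 ≈ 12,345.7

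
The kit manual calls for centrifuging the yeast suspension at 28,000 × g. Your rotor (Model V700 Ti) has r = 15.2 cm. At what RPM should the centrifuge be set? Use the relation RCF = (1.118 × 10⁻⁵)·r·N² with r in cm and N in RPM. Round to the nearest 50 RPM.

N ≈ 12850 RPM

RCF = 1.118 × 10⁻⁵ × r × N²
28,000 = 1.118 × 10⁻⁵ × 15.2 × N²
N² = 28,000 / (16.9936 × 10⁻⁵) = 164,767,913
N ≈ √164,767,913 ≈ 12,836.2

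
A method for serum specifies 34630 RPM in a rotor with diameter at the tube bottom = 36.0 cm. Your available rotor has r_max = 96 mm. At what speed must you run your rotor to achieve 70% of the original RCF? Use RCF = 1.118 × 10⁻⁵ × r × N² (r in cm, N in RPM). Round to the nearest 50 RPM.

≈ 39650 RPM

Original rotor: r = 36.0 / 2 = 18 cm
RCF = 1.118 × 10⁻⁵ × r × N²
RCF_original = 1.118 × 10⁻⁵ × 18 × (34630)² = 1.118 × 10⁻⁵ × 18 × 1,199,236,900 ≈ 241,334.4 × g
Target RCF = 0.7 × 241,334.4 ≈ 168,934.1 × g
Your rotor: r = 96 mm = 9.6 cm
168,934.1 = 1.118 × 10⁻⁵ × 9.6 × N²
N² = 168,934.1 / (10.7328 × 10⁻⁵) = 1,573,998,397
N ≈ √1,573,998,397 ≈ 39,673.6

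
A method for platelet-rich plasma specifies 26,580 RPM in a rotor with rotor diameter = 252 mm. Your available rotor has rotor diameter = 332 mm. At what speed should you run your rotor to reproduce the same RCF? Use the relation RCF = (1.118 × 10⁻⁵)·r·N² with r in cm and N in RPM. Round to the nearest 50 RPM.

23150 RPM

Original rotor: r = 252 mm / 2 = 126 mm = 12.6 cm
RCF_original = 1.118 × 10⁻⁵ × 12.6 × (26580)² = 1.118 × 10⁻⁵ × 12.6 × 706,496,400 ≈ 99,522.7 × g
Your rotor: r = 332 mm / 2 = 166 mm = 16.6 cm
99,522.7 = 1.118 × 10⁻⁵ × 16.6 × N²
N² = 99,522.7 / (18.5588 × 10⁻⁵) = 536,256,116
N ≈ √536,256,116 ≈ 23,157.2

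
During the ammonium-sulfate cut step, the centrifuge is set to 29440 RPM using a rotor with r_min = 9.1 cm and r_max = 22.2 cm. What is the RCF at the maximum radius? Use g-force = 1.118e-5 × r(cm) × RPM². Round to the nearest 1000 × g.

≈ 215000 × g

Use r_max = 22.2 cm.
RCF = 1.118 × 10⁻⁵ × r × N²
RCF = 1.118 × 10⁻⁵ × 22.2 × (29440)² = 1.118 × 10⁻⁵ × 22.2 × 866,713,600 ≈ 215,114.8 × g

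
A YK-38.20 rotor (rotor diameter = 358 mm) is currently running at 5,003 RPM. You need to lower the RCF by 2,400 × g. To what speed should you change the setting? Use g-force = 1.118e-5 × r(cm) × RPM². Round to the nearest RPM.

≈ 3611 RPM

r = 358 mm / 2 = 179 mm = 17.9 cm
Current RCF = 1.118 × 10⁻⁵ × 17.9 × (5003)² = 1.118 × 10⁻⁵ × 17.9 × 25,030,009 ≈ 5,009.1 × g
Target RCF = 5,009.1 − 2,400 = 2,609.1 × g
N² = 2,609.1 / (20.0122 × 10⁻⁵) = 13,037,547
N ≈ √13,037,547 ≈ 3,610.8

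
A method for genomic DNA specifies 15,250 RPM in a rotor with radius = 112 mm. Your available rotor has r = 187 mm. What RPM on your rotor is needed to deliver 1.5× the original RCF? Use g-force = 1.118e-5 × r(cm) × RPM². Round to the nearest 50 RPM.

≈ 14450 RPM

Original rotor: r = 112 mm = 11.2 cm
RCF = 1.118 × 10⁻⁵ × r × N²
RCF_original = 1.118 × 10⁻⁵ × 11.2 × (15250)² = 1.118 × 10⁻⁵ × 11.2 × 232,562,500 ≈ 29,120.5 × g
Target RCF = 1.5 × 29,120.5 ≈ 43,680.8 × g
Your rotor: r = 187 mm = 18.7 cm
43,680.8 = 1.118 × 10⁻⁵ × 18.7 × N²
N² = 43,680.8 / (20.9066 × 10⁻⁵) = 208,933,064
N ≈ √208,933,064 ≈ 14,454.5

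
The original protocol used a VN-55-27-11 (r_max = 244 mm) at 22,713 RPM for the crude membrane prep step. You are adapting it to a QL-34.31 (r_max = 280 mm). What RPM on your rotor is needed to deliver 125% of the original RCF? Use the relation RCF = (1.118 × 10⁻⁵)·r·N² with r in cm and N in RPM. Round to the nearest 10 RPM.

Original rotor: r = 244 mm = 24.4 cm
RCF = 1.118 × 10⁻⁵ × r × N²
RCF_original = 1.118 × 10⁻⁵ × 24.4 × (22713)² = 1.118 × 10⁻⁵ × 24.4 × 515,880,369 ≈ 140,728 × g
Target RCF = 1.25 × 140,728 ≈ 175,910 × g
Your rotor: r = 280 mm = 28.0 cm
175,910 = 1.118 × 10⁻⁵ × 28 × N²
N² = 175,910 / (31.304 × 10⁻⁵) = 561,940,966
N ≈ √561,940,966 ≈ 23,705.3

23710 RPM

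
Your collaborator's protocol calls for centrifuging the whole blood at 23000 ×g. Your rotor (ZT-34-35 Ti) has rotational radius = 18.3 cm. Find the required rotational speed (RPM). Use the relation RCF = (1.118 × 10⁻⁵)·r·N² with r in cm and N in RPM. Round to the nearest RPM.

23,000 = 1.118 × 10⁻⁵ × 18.3 × N²
N² = 23,000 / (20.4594 × 10⁻⁵) = 112,417,764
N ≈ √112,417,764 ≈ 10,602.7

10603 RPM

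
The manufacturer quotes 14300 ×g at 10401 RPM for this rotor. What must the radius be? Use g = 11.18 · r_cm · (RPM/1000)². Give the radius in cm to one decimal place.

14300 = 11.18 × r × (10.401)²
r = 14300 / (11.18 × 108.180801) = 14300 / 1209.461 ≈ 11.823 cm

≈ 11.8 cm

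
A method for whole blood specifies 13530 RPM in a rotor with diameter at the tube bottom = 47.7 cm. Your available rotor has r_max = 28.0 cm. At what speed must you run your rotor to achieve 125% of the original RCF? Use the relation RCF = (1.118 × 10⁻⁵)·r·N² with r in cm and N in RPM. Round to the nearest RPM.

≈ 13961 RPM

Original rotor: r = 47.7 / 2 = 23.85 cm
RCF_original = 1.118 × 10⁻⁵ × 23.85 × (13530)² = 1.118 × 10⁻⁵ × 23.85 × 183,060,900 ≈ 48,811.9 × g
Target RCF = 1.25 × 48,811.9 ≈ 61,014.9 × g
61,014.9 = 1.118 × 10⁻⁵ × 28 × N²
N² = 61,014.9 / (31.304 × 10⁻⁵) = 194,910,874
N ≈ √194,910,874 ≈ 13,961.0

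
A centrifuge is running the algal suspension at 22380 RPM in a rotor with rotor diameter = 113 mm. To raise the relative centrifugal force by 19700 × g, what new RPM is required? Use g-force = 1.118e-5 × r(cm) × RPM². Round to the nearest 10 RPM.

r = 113 mm / 2 = 56.5 mm = 5.65 cm
Current RCF = 1.118 × 10⁻⁵ × 5.65 × (22380)² = 1.118 × 10⁻⁵ × 5.65 × 500,864,400 ≈ 31,638.1 × g
Target RCF = 31,638.1 + 19,700 = 51,338.1 × g
N² = 51,338.1 / (6.3167 × 10⁻⁵) = 812,736,081
N ≈ √812,736,081 ≈ 28,508.5

28510 RPM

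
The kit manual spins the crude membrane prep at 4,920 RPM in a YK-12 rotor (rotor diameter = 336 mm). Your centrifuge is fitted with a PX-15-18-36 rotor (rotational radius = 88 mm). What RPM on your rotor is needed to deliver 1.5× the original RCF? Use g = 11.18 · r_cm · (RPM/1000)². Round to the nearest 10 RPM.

Original rotor: r = 336 mm / 2 = 168 mm = 16.8 cm
RCF = 11.18 × r × (N/1000)²
RCF_original = 11.18 × 16.8 × (4.92)² = 11.18 × 16.8 × 24.2064 ≈ 4,546.5 × g
Target RCF = 1.5 × 4,546.5 ≈ 6,819.8 × g
Your rotor: r = 88 mm = 8.8 cm
6,819.8 = 11.18 × 8.8 × (N/1000)²
(N/1000)² = 6,819.8 / 98.384 = 69.31818
N = 1000 × √69.31818 ≈ 8,325.8

≈ 8330 RPM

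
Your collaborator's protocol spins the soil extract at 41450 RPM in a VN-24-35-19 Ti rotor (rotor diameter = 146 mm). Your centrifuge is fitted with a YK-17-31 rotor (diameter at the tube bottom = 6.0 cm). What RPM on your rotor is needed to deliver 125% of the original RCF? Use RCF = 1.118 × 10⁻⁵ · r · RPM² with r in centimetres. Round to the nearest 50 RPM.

≈ 72300 RPM

Original rotor: r = 146 mm / 2 = 73 mm = 7.3 cm
RCF_original = 1.118 × 10⁻⁵ × 7.3 × (41450)² = 1.118 × 10⁻⁵ × 7.3 × 1,718,102,500 ≈ 140,221.2 × g
Target RCF = 1.25 × 140,221.2 ≈ 175,276.5 × g
Your rotor: r = 6.0 / 2 = 3 cm
175,276.5 = 1.118 × 10⁻⁵ × 3 × N²
N² = 175,276.5 / (3.354 × 10⁻⁵) = 5,225,894,454
N ≈ √5,225,894,454 ≈ 72,290.3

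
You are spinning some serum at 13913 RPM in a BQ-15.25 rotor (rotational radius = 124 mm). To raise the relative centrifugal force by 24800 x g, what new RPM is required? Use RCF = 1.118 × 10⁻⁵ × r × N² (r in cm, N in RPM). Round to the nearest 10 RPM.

r = 124 mm = 12.4 cm
Current RCF = 1.118 × 10⁻⁵ × 12.4 × (13913)² = 1.118 × 10⁻⁵ × 12.4 × 193,571,569 ≈ 26,835.2 × g
Target RCF = 26,835.2 + 24,800 = 51,635.2 × g
N² = 51,635.2 / (13.8632 × 10⁻⁵) = 372,462,346
N ≈ √372,462,346 ≈ 19,299.3

N₂ ≈ 19300 RPM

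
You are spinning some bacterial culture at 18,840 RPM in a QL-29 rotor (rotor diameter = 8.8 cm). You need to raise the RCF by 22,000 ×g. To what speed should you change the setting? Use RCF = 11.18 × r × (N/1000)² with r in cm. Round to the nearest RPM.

r = 8.8 / 2 = 4.4 cm
Current RCF = 11.18 × 4.4 × (18.84)² = 11.18 × 4.4 × 354.9456 ≈ 17,460.5 × g
Target RCF = 17,460.5 + 22,000 = 39,460.5 × g
(N/1000)² = 39,460.5 / 49.192 = 802.1731
N = 1000 × √802.1731 ≈ 28,322.7

28323 RPM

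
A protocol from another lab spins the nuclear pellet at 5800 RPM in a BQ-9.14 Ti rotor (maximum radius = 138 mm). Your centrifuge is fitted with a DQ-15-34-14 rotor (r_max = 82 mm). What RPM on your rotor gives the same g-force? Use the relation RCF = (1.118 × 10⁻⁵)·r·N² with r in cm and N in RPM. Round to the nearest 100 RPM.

7500 RPM

Original rotor: r = 138 mm = 13.8 cm
RCF_original = 1.118 × 10⁻⁵ × 13.8 × (5800)² = 1.118 × 10⁻⁵ × 13.8 × 33,640,000 ≈ 5,190.1 × g
Your rotor: r = 82 mm = 8.2 cm
5,190.1 = 1.118 × 10⁻⁵ × 8.2 × N²
N² = 5,190.1 / (9.1676 × 10⁻⁵) = 56,613,508
N ≈ √56,613,508 ≈ 7,524.2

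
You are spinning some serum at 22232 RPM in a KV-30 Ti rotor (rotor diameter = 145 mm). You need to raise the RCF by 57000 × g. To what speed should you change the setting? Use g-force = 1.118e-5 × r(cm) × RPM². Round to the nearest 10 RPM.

N₂ ≈ 34600 RPM

r = 145 mm / 2 = 72.5 mm = 7.25 cm
Current RCF = 1.118 × 10⁻⁵ × 7.25 × (22232)² = 1.118 × 10⁻⁵ × 7.25 × 494,261,824 ≈ 40,062.4 × g
Target RCF = 40,062.4 + 57,000 = 97,062.4 × g
N² = 97,062.4 / (8.1055 × 10⁻⁵) = 1,197,488,125
N ≈ √1,197,488,125 ≈ 34,604.7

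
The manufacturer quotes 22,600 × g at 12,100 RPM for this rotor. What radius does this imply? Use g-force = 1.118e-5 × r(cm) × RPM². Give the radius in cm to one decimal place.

RCF = 1.118 × 10⁻⁵ × r × N²
22600 = 1.118 × 10⁻⁵ × r × (12100)²
r = 22600 / (1.118 × 10⁻⁵ × 146,410,000) = 22600 / 1636.864 ≈ 13.807 cm

≈ 13.8 cm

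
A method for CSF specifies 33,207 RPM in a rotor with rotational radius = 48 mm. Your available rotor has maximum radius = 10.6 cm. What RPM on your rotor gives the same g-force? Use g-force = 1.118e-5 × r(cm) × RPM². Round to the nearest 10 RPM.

≈ 22350 RPM

Original rotor: r = 48 mm = 4.8 cm
RCF_original = 1.118 × 10⁻⁵ × 4.8 × (33207)² = 1.118 × 10⁻⁵ × 4.8 × 1,102,704,849 ≈ 59,175.6 × g
59,175.6 = 1.118 × 10⁻⁵ × 10.6 × N²
N² = 59,175.6 / (11.8508 × 10⁻⁵) = 499,338,441
N ≈ √499,338,441 ≈ 22,345.9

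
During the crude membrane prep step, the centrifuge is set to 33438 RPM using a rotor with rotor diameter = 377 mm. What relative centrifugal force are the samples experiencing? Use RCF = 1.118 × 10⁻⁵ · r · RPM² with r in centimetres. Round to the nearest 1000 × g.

r = 377 mm / 2 = 188.5 mm = 18.85 cm
RCF = 1.118 × 10⁻⁵ × 18.85 × (33438)² = 1.118 × 10⁻⁵ × 18.85 × 1,118,099,844 ≈ 235,631.7 × g

236000 × g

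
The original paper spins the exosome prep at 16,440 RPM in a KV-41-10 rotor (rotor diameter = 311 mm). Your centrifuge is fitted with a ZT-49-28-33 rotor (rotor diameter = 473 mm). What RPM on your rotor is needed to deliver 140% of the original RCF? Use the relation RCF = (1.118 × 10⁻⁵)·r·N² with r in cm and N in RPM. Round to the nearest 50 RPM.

15750 RPM

Original rotor: r = 311 mm / 2 = 155.5 mm = 15.55 cm
RCF_original = 1.118 × 10⁻⁵ × 15.55 × (16440)² = 1.118 × 10⁻⁵ × 15.55 × 270,273,600 ≈ 46,986.8 × g
Target RCF = 1.4 × 46,986.8 ≈ 65,781.5 × g
Your rotor: r = 473 mm / 2 = 236.5 mm = 23.65 cm
65,781.5 = 1.118 × 10⁻⁵ × 23.65 × N²
N² = 65,781.5 / (26.4407 × 10⁻⁵) = 248,788,799
N ≈ √248,788,799 ≈ 15,773.0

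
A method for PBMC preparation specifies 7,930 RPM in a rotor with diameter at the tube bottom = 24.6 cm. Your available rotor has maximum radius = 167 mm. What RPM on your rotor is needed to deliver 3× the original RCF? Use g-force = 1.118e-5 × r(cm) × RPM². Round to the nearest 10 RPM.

11790 RPM

Original rotor: r = 24.6 / 2 = 12.3 cm
RCF = 1.118 × 10⁻⁵ × r × N²
RCF_original = 1.118 × 10⁻⁵ × 12.3 × (7930)² = 1.118 × 10⁻⁵ × 12.3 × 62,884,900 ≈ 8,647.6 × g
Target RCF = 3 × 8,647.6 ≈ 25,942.8 × g
Your rotor: r = 167 mm = 16.7 cm
25,942.8 = 1.118 × 10⁻⁵ × 16.7 × N²
N² = 25,942.8 / (18.6706 × 10⁻⁵) = 138,950,007
N ≈ √138,950,007 ≈ 11,787.7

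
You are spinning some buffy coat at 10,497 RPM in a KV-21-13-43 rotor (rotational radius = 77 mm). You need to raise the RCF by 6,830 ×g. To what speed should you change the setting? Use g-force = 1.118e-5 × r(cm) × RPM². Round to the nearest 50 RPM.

≈ 13750 RPM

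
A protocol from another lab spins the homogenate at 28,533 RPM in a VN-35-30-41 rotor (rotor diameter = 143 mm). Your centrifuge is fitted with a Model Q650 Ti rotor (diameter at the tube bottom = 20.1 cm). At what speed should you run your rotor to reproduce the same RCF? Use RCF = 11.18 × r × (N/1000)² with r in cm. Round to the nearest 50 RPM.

Original rotor: r = 143 mm / 2 = 71.5 mm = 7.15 cm
RCF_original = 11.18 × 7.15 × (28.533)² = 11.18 × 7.15 × 814.132089 ≈ 65,079.3 × g
Your rotor: r = 20.1 / 2 = 10.05 cm
65,079.3 = 11.18 × 10.05 × (N/1000)²
(N/1000)² = 65,079.3 / 112.359 = 579.2086
N = 1000 × √579.2086 ≈ 24,066.8

≈ 24050 RPM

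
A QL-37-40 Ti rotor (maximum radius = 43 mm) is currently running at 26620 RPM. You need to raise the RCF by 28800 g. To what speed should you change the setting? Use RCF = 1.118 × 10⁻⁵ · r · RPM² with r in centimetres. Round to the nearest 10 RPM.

r = 43 mm = 4.3 cm
Current RCF = 1.118 × 10⁻⁵ × 4.3 × (26620)² = 1.118 × 10⁻⁵ × 4.3 × 708,624,400 ≈ 34,066.4 × g
Target RCF = 34,066.4 + 28,800 = 62,866.4 × g
N² = 62,866.4 / (4.8074 × 10⁻⁵) = 1,307,700,628
N ≈ √1,307,700,628 ≈ 36,162.1

≈ 36160 RPM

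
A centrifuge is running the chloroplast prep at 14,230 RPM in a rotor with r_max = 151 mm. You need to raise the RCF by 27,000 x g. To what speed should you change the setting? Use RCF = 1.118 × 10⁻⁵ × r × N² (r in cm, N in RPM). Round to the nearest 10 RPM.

≈ 19040 RPM

r = 151 mm = 15.1 cm
Current RCF = 1.118 × 10⁻⁵ × 15.1 × (14230)² = 1.118 × 10⁻⁵ × 15.1 × 202,492,900 ≈ 34,184.4 × g
Target RCF = 34,184.4 + 27,000 = 61,184.4 × g
N² = 61,184.4 / (16.8818 × 10⁻⁵) = 362,428,177
N ≈ √362,428,177 ≈ 19,037.5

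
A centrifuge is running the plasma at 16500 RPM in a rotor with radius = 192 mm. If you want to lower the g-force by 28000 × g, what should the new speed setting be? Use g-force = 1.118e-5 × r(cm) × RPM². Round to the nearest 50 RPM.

r = 192 mm = 19.2 cm
Current RCF = 1.118 × 10⁻⁵ × 19.2 × (16500)² = 1.118 × 10⁻⁵ × 19.2 × 272,250,000 ≈ 58,440.1 × g
Target RCF = 58,440.1 − 28,000 = 30,440.1 × g
N² = 30,440.1 / (21.4656 × 10⁻⁵) = 141,808,754
N ≈ √141,808,754 ≈ 11,908.3

N₂ ≈ 11900 RPM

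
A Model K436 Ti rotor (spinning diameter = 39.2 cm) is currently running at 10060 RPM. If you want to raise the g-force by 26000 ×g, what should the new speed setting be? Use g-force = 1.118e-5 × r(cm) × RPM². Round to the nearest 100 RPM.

≈ 14800 RPM

r = 39.2 / 2 = 19.6 cm
Current RCF = 1.118 × 10⁻⁵ × 19.6 × (10060)² = 1.118 × 10⁻⁵ × 19.6 × 101,203,600 ≈ 22,176.5 × g
Target RCF = 22,176.5 + 26,000 = 48,176.5 × g
N² = 48,176.5 / (21.9128 × 10⁻⁵) = 219,855,518
N ≈ √219,855,518 ≈ 14,827.5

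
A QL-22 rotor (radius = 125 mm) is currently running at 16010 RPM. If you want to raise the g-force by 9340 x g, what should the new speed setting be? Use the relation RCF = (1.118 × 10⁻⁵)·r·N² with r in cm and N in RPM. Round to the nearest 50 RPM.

18000 RPM

r = 125 mm = 12.5 cm
Current RCF = 1.118 × 10⁻⁵ × 12.5 × (16010)² = 1.118 × 10⁻⁵ × 12.5 × 256,320,100 ≈ 35,820.7 × g
Target RCF = 35,820.7 + 9,340 = 45,160.7 × g
N² = 45,160.7 / (13.975 × 10⁻⁵) = 323,153,488
N ≈ √323,153,488 ≈ 17,976.5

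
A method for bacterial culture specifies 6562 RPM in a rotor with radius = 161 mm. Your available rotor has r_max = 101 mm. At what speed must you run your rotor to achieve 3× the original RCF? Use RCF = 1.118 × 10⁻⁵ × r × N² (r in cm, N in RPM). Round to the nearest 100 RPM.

Original rotor: r = 161 mm = 16.1 cm
RCF_original = 1.118 × 10⁻⁵ × 16.1 × (6562)² = 1.118 × 10⁻⁵ × 16.1 × 43,059,844 ≈ 7,750.7 × g
Target RCF = 3 × 7,750.7 ≈ 23,252.1 × g
Your rotor: r = 101 mm = 10.1 cm
23,252.1 = 1.118 × 10⁻⁵ × 10.1 × N²
N² = 23,252.1 / (11.2918 × 10⁻⁵) = 205,920,225
N ≈ √205,920,225 ≈ 14,349.9

≈ 14300 RPM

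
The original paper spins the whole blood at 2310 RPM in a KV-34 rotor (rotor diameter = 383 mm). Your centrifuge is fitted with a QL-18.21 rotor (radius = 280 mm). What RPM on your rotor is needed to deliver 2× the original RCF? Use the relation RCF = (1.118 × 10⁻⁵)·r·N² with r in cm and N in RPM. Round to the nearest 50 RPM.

2700 RPM

Original rotor: r = 383 mm / 2 = 191.5 mm = 19.15 cm
RCF_original = 1.118 × 10⁻⁵ × 19.15 × (2310)² = 1.118 × 10⁻⁵ × 19.15 × 5,336,100 ≈ 1,142.4 × g
Target RCF = 2 × 1,142.4 ≈ 2,284.8 × g
Your rotor: r = 280 mm = 28.0 cm
2,284.8 = 1.118 × 10⁻⁵ × 28 × N²
N² = 2,284.8 / (31.304 × 10⁻⁵) = 7,298,748
N ≈ √7,298,748 ≈ 2,701.6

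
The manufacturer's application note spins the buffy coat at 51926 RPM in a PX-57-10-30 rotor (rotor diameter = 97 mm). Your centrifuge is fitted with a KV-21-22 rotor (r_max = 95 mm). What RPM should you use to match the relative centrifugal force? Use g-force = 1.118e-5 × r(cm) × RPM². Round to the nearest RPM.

≈ 37102 RPM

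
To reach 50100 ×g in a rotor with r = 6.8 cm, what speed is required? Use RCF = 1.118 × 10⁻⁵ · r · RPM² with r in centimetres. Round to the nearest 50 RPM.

N ≈ 25650 RPM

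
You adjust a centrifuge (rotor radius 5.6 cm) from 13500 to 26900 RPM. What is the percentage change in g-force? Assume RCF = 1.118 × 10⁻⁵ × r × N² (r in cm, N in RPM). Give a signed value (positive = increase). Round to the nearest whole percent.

+297%

RCF ∝ N², so the ratio is (26900/13500)² = (1.992593)² = 3.9704.
Change = 3.9704 − 1 = +2.9704 → +297.0%.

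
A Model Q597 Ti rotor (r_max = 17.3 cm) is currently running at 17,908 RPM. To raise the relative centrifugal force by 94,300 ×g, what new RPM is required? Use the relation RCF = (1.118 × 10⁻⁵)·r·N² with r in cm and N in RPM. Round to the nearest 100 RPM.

≈ 28400 RPM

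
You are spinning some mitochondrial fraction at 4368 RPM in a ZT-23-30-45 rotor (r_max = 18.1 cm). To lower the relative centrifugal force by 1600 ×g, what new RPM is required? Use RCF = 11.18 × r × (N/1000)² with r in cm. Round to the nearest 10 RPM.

Current RCF = 11.18 × 18.1 × (4.368)² = 11.18 × 18.1 × 19.079424 ≈ 3,860.9 × g
Target RCF = 3,860.9 − 1,600 = 2,260.9 × g
(N/1000)² = 2,260.9 / 202.358 = 11.17277
N = 1000 × √11.17277 ≈ 3,342.6

3340 RPM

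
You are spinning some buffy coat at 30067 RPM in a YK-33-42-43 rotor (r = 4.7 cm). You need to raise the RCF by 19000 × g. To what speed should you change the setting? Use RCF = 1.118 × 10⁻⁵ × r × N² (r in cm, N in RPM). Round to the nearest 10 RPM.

Current RCF = 1.118 × 10⁻⁵ × 4.7 × (30067)² = 1.118 × 10⁻⁵ × 4.7 × 904,024,489 ≈ 47,502.9 × g
Target RCF = 47,502.9 + 19,000 = 66,502.9 × g
N² = 66,502.9 / (5.2546 × 10⁻⁵) = 1,265,612,987
N ≈ √1,265,612,987 ≈ 35,575.5

≈ 35580 RPM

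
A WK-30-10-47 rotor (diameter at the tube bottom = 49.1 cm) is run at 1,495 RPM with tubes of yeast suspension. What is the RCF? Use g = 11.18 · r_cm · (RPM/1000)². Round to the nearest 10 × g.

610 x g

r = 49.1 / 2 = 24.55 cm
RCF = 11.18 × r × (N/1000)²
RCF = 11.18 × 24.55 × (1.495)² = 11.18 × 24.55 × 2.235025 ≈ 613.4 × g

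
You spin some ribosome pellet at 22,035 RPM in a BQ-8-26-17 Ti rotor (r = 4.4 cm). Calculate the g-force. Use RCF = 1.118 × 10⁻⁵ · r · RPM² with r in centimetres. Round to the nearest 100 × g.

RCF = 1.118 × 10⁻⁵ × r × N²
RCF = 1.118 × 10⁻⁵ × 4.4 × (22035)² = 1.118 × 10⁻⁵ × 4.4 × 485,541,225 ≈ 23,884.7 × g

23900 g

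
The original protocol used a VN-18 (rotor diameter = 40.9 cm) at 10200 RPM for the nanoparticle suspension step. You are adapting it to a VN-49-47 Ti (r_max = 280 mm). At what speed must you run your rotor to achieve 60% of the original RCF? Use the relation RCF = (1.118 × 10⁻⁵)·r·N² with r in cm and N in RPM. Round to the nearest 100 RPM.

Original rotor: r = 40.9 / 2 = 20.45 cm
RCF_original = 1.118 × 10⁻⁵ × 20.45 × (10200)² = 1.118 × 10⁻⁵ × 20.45 × 104,040,000 ≈ 23,786.8 × g
Target RCF = 0.6 × 23,786.8 ≈ 14,272.1 × g
Your rotor: r = 280 mm = 28.0 cm
14,272.1 = 1.118 × 10⁻⁵ × 28 × N²
N² = 14,272.1 / (31.304 × 10⁻⁵) = 45,591,937
N ≈ √45,591,937 ≈ 6,752.2

6800 RPM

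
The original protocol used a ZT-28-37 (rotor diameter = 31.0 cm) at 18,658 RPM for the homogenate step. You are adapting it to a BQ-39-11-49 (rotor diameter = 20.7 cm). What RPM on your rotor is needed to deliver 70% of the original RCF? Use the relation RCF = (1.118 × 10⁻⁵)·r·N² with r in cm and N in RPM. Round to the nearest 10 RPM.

19100 RPM

Original rotor: r = 31.0 / 2 = 15.5 cm
RCF_original = 1.118 × 10⁻⁵ × 15.5 × (18658)² = 1.118 × 10⁻⁵ × 15.5 × 348,120,964 ≈ 60,325.9 × g
Target RCF = 0.7 × 60,325.9 ≈ 42,228.1 × g
Your rotor: r = 20.7 / 2 = 10.35 cm
42,228.1 = 1.118 × 10⁻⁵ × 10.35 × N²
N² = 42,228.1 / (11.5713 × 10⁻⁵) = 364,938,252
N ≈ √364,938,252 ≈ 19,103.4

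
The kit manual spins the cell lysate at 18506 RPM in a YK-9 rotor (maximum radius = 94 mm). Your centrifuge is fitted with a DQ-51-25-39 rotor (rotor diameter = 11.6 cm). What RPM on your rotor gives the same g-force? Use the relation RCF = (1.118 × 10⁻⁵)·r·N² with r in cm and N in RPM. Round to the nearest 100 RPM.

23600 RPM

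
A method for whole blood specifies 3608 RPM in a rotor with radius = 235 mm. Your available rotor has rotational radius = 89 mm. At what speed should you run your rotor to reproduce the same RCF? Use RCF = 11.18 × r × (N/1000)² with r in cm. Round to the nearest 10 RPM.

5860 RPM

Original rotor: r = 235 mm = 23.5 cm
RCF_original = 11.18 × 23.5 × (3.608)² = 11.18 × 23.5 × 13.017664 ≈ 3,420.1 × g
Your rotor: r = 89 mm = 8.9 cm
3,420.1 = 11.18 × 8.9 × (N/1000)²
(N/1000)² = 3,420.1 / 99.502 = 34.37217
N = 1000 × √34.37217 ≈ 5,862.8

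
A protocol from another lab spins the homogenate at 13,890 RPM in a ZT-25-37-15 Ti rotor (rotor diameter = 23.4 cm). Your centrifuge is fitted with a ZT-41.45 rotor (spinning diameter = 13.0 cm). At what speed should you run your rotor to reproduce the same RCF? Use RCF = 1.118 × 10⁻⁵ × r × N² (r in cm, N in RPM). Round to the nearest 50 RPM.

Original rotor: r = 23.4 / 2 = 11.7 cm
RCF_original = 1.118 × 10⁻⁵ × 11.7 × (13890)² = 1.118 × 10⁻⁵ × 11.7 × 192,932,100 ≈ 25,236.7 × g
Your rotor: r = 13.0 / 2 = 6.5 cm
25,236.7 = 1.118 × 10⁻⁵ × 6.5 × N²
N² = 25,236.7 / (7.267 × 10⁻⁵) = 347,278,107
N ≈ √347,278,107 ≈ 18,635.4

18650 RPM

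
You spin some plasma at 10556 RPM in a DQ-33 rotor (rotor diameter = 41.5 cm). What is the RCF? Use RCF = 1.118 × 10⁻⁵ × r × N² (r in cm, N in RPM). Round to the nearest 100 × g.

RCF ≈ 25800 × g

r = 41.5 / 2 = 20.75 cm
RCF = 1.118 × 10⁻⁵ × r × N²
RCF = 1.118 × 10⁻⁵ × 20.75 × (10556)² = 1.118 × 10⁻⁵ × 20.75 × 111,429,136 ≈ 25,849.9 × g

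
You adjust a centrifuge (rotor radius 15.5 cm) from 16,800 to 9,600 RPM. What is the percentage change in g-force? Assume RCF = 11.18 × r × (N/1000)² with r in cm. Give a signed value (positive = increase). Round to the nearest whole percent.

RCF ∝ N², so the ratio is (9600/16800)² = (0.571429)² = 0.3265.
Change = 0.3265 − 1 = -0.6735 → -67.3%.

-67%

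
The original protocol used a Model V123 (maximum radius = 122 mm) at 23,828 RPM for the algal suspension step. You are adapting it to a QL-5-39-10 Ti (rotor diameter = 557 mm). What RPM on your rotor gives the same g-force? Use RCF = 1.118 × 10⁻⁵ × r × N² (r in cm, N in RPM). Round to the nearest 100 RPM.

Original rotor: r = 122 mm = 12.2 cm
RCF_original = 1.118 × 10⁻⁵ × 12.2 × (23828)² = 1.118 × 10⁻⁵ × 12.2 × 567,773,584 ≈ 77,442 × g
Your rotor: r = 557 mm / 2 = 278.5 mm = 27.85 cm
77,442 = 1.118 × 10⁻⁵ × 27.85 × N²
N² = 77,442 / (31.1363 × 10⁻⁵) = 248,719,340
N ≈ √248,719,340 ≈ 15,770.8

≈ 15800 RPM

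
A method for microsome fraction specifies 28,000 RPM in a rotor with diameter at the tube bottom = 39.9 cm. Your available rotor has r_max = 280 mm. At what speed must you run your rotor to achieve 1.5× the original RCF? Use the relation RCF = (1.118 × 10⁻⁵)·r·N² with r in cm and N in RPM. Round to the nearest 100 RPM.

28900 RPM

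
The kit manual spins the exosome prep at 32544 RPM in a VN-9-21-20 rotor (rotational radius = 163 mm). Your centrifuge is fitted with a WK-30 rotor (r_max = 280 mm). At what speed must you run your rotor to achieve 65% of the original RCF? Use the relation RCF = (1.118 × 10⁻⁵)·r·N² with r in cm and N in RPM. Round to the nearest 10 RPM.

20020 RPM

Original rotor: r = 163 mm = 16.3 cm
RCF_original = 1.118 × 10⁻⁵ × 16.3 × (32544)² = 1.118 × 10⁻⁵ × 16.3 × 1,059,111,936 ≈ 193,006.2 × g
Target RCF = 0.65 × 193,006.2 ≈ 125,454 × g
Your rotor: r = 280 mm = 28.0 cm
125,454 = 1.118 × 10⁻⁵ × 28 × N²
N² = 125,454 / (31.304 × 10⁻⁵) = 400,760,286
N ≈ √400,760,286 ≈ 20,019.0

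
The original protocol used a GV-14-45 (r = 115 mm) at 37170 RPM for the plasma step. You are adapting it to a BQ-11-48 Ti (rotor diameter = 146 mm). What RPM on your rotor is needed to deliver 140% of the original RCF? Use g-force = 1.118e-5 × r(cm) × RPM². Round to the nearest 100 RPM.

Original rotor: r = 115 mm = 11.5 cm
RCF_original = 1.118 × 10⁻⁵ × 11.5 × (37170)² = 1.118 × 10⁻⁵ × 11.5 × 1,381,608,900 ≈ 177,633.5 × g
Target RCF = 1.4 × 177,633.5 ≈ 248,686.9 × g
Your rotor: r = 146 mm / 2 = 73 mm = 7.3 cm
248,686.9 = 1.118 × 10⁻⁵ × 7.3 × N²
N² = 248,686.9 / (8.1614 × 10⁻⁵) = 3,047,110,790
N ≈ √3,047,110,790 ≈ 55,200.6

≈ 55200 RPM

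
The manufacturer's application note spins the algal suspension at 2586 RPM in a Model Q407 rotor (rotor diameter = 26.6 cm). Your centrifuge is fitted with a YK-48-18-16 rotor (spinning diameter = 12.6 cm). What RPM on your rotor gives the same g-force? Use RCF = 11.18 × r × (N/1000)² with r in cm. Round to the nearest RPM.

3757 RPM

Original rotor: r = 26.6 / 2 = 13.3 cm
RCF = 11.18 × r × (N/1000)²
RCF_original = 11.18 × 13.3 × (2.586)² = 11.18 × 13.3 × 6.687396 ≈ 994.4 × g
Your rotor: r = 12.6 / 2 = 6.3 cm
994.4 = 11.18 × 6.3 × (N/1000)²
(N/1000)² = 994.4 / 70.434 = 14.11818
N = 1000 × √14.11818 ≈ 3,757.4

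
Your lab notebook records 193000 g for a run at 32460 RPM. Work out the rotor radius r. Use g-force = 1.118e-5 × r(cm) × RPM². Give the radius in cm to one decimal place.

≈ 16.4 cm

193000 = 1.118 × 10⁻⁵ × r × (32460)²
r = 193000 / (1.118 × 10⁻⁵ × 1,053,651,600) = 193000 / 11779.82 ≈ 16.384 cm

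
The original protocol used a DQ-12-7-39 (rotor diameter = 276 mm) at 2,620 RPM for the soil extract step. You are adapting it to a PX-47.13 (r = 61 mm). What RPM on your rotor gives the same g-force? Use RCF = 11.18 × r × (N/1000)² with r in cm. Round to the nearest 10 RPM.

Original rotor: r = 276 mm / 2 = 138 mm = 13.8 cm
RCF_original = 11.18 × 13.8 × (2.62)² = 11.18 × 13.8 × 6.8644 ≈ 1,059.1 × g
Your rotor: r = 61 mm = 6.1 cm
1,059.1 = 11.18 × 6.1 × (N/1000)²
(N/1000)² = 1,059.1 / 68.198 = 15.52978
N = 1000 × √15.52978 ≈ 3,940.8

≈ 3940 RPM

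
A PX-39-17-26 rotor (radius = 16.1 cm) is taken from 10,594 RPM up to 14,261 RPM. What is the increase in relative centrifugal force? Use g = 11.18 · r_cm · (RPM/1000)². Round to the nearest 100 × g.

16400 g

RCF₁ = 11.18 × 16.1 × (10.594)² = 11.18 × 16.1 × 112.232836 ≈ 20,201.7 × g
RCF₂ = 11.18 × 16.1 × (14.261)² = 11.18 × 16.1 × 203.376121 ≈ 36,607.3 × g
Increase = 36,607.3 − 20,201.7 = 16,405.6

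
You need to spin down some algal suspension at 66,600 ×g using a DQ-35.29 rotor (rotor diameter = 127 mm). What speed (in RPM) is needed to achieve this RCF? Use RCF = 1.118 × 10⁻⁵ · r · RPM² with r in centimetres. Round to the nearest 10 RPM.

r = 127 mm / 2 = 63.5 mm = 6.35 cm
66,600 = 1.118 × 10⁻⁵ × 6.35 × N²
N² = 66,600 / (7.0993 × 10⁻⁵) = 938,120,660
N ≈ √938,120,660 ≈ 30,628.8

≈ 30630 RPM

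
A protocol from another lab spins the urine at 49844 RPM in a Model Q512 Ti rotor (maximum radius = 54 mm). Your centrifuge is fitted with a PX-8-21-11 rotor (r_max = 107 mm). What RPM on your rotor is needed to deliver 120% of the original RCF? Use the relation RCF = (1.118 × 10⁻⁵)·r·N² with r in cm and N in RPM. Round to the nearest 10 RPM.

38790 RPM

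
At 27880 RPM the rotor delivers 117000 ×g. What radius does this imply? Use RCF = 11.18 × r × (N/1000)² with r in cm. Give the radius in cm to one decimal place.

13.5 cm

117000 = 11.18 × r × (27.88)²
r = 117000 / (11.18 × 777.2944) = 117000 / 8690.151 ≈ 13.464 cm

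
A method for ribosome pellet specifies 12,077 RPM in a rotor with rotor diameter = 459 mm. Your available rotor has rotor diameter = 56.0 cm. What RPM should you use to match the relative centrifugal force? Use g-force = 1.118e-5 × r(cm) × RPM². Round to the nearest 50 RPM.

≈ 10950 RPM

Original rotor: r = 459 mm / 2 = 229.5 mm = 22.95 cm
RCF = 1.118 × 10⁻⁵ × r × N²
RCF_original = 1.118 × 10⁻⁵ × 22.95 × (12077)² = 1.118 × 10⁻⁵ × 22.95 × 145,853,929 ≈ 37,423.3 × g
Your rotor: r = 56.0 / 2 = 28 cm
37,423.3 = 1.118 × 10⁻⁵ × 28 × N²
N² = 37,423.3 / (31.304 × 10⁻⁵) = 119,547,981
N ≈ √119,547,981 ≈ 10,933.8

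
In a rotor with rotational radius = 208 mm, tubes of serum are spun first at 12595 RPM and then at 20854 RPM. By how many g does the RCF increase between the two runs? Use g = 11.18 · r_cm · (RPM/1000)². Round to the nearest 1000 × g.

≈ 64000 g

r = 208 mm = 20.8 cm
RCF₁ = 11.18 × 20.8 × (12.595)² = 11.18 × 20.8 × 158.634025 ≈ 36,889.4 × g
RCF₂ = 11.18 × 20.8 × (20.854)² = 11.18 × 20.8 × 434.889316 ≈ 101,130.9 × g
Increase = 101,130.9 − 36,889.4 = 64,241.5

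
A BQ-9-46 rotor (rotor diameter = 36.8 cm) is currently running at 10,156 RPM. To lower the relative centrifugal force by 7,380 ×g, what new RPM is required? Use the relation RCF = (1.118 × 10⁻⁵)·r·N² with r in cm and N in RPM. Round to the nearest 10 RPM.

8200 RPM

r = 36.8 / 2 = 18.4 cm
Current RCF = 1.118 × 10⁻⁵ × 18.4 × (10156)² = 1.118 × 10⁻⁵ × 18.4 × 103,144,336 ≈ 21,218 × g
Target RCF = 21,218 − 7,380 = 13,838 × g
N² = 13,838 / (20.5712 × 10⁻⁵) = 67,268,803
N ≈ √67,268,803 ≈ 8,201.8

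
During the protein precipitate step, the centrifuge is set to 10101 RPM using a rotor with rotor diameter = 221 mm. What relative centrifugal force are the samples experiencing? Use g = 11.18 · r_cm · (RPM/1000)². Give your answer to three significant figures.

≈ 12600 x g

r = 221 mm / 2 = 110.5 mm = 11.05 cm
RCF = 11.18 × r × (N/1000)²
RCF = 11.18 × 11.05 × (10.101)² = 11.18 × 11.05 × 102.030201 ≈ 12,604.7 × g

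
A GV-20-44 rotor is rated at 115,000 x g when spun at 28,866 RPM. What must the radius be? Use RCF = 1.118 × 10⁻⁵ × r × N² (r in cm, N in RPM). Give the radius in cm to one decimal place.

≈ 12.3 cm

RCF = 1.118 × 10⁻⁵ × r × N²
115000 = 1.118 × 10⁻⁵ × r × (28866)²
r = 115000 / (1.118 × 10⁻⁵ × 833,245,956) = 115000 / 9315.69 ≈ 12.345 cm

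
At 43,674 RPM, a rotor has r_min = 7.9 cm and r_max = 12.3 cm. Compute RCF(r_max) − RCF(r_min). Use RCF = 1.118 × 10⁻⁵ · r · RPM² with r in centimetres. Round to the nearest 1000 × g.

≈ 94000 × g

ΔRCF = 1.118 × 10⁻⁵ × (r_max − r_min) × N² = 1.118 × 10⁻⁵ × 4.4 × 1,907,418,276 ≈ 93,829.7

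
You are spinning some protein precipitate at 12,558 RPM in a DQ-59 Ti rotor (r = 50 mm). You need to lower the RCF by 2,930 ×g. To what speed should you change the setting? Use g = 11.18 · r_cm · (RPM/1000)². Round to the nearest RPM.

10261 RPM

r = 50 mm = 5.0 cm
Current RCF = 11.18 × 5 × (12.558)² = 11.18 × 5 × 157.703364 ≈ 8,815.6 × g
Target RCF = 8,815.6 − 2,930 = 5,885.6 × g
(N/1000)² = 5,885.6 / 55.9 = 105.288
N = 1000 × √105.288 ≈ 10,261.0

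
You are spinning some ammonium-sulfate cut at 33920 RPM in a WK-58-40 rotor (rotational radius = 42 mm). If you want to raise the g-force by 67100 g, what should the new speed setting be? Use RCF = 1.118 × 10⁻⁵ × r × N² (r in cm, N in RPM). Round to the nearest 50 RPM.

r = 42 mm = 4.2 cm
Current RCF = 1.118 × 10⁻⁵ × 4.2 × (33920)² = 1.118 × 10⁻⁵ × 4.2 × 1,150,566,400 ≈ 54,026 × g
Target RCF = 54,026 + 67,100 = 121,126 × g
N² = 121,126 / (4.6956 × 10⁻⁵) = 2,579,563,847
N ≈ √2,579,563,847 ≈ 50,789.4

N₂ ≈ 50800 RPM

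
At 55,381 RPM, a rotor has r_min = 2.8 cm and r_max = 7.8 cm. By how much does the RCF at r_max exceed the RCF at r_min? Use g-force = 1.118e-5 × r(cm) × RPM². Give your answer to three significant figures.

RCF_max = 1.118 × 10⁻⁵ × 7.8 × (55381)² = 1.118 × 10⁻⁵ × 7.8 × 3,067,055,161 ≈ 267,459.5 × g
RCF_min = 1.118 × 10⁻⁵ × 2.8 × (55381)² = 1.118 × 10⁻⁵ × 2.8 × 3,067,055,161 ≈ 96,011.1 × g
ΔRCF = 267,459.5 − 96,011.1 = 171,448.4

171000 × g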